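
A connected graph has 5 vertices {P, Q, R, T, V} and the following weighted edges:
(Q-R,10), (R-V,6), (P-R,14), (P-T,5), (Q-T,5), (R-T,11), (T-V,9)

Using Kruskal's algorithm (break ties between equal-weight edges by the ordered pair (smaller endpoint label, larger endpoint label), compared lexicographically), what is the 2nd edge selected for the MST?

Kruskal: consider edges lightest-first.
P-T (5): add. Components now {P,T} {R} {Q} {V}
Q-T (5): add. Components now {P,Q,T} {R} {V}
R-V (6): add. Components now {P,Q,T} {R,V}
T-V (9): add. Components now {P,Q,R,T,V}
The 2nd edge added is Q-T.

Q-T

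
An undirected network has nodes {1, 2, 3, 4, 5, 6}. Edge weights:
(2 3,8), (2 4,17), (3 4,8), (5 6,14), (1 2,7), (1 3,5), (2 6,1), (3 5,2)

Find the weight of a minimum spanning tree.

Prim's algorithm from 1:
Step 1: cheapest edge leaving the tree is 1 3 (5); add 3.
Step 2: cheapest edge leaving the tree is 3 5 (2); add 5.
Step 3: cheapest edge leaving the tree is 1 2 (7); add 2.
Step 4: cheapest edge leaving the tree is 2 6 (1); add 6.
Step 5: cheapest edge leaving the tree is 3 4 (8); add 4.
MST edges: 1 3, 3 5, 1 2, 2 6, 3 4; total weight 5+2+7+1+8 = 23.

23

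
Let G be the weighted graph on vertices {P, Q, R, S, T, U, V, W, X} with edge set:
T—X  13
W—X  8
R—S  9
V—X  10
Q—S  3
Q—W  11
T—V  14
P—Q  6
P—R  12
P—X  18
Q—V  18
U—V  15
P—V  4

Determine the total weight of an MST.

68

Grow the tree from V using Prim:
Step 1: cheapest edge leaving the tree is P—V (4); add P.
Step 2: cheapest edge leaving the tree is P—Q (6); add Q.
Step 3: cheapest edge leaving the tree is Q—S (3); add S.
Step 4: cheapest edge leaving the tree is R—S (9); add R.
Step 5: cheapest edge leaving the tree is V—X (10); add X.
Step 6: cheapest edge leaving the tree is W—X (8); add W.
Step 7: cheapest edge leaving the tree is T—X (13); add T.
Step 8: cheapest edge leaving the tree is U—V (15); add U.
MST edges: P—V, P—Q, Q—S, R—S, V—X, W—X, T—X, U—V; total weight 4+6+3+9+10+8+13+15 = 68.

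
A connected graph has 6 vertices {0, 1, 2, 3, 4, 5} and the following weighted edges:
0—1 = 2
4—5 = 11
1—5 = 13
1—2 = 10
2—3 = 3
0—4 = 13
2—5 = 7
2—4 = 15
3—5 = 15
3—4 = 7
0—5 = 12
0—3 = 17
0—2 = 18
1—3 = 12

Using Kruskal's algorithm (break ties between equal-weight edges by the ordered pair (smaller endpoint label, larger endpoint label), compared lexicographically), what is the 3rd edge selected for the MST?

Sort edges by weight, then run Kruskal:
0—1 (2): add. Components now {0,1} {2} {3} {4} {5}
2—3 (3): add. Components now {0,1} {2,3} {4} {5}
2—5 (7): add. Components now {0,1} {2,3,5} {4}
3—4 (7): add. Components now {0,1} {2,3,4,5}
1—2 (10): add. Components now {0,1,2,3,4,5}
The 3rd edge added is 2—5.

2-5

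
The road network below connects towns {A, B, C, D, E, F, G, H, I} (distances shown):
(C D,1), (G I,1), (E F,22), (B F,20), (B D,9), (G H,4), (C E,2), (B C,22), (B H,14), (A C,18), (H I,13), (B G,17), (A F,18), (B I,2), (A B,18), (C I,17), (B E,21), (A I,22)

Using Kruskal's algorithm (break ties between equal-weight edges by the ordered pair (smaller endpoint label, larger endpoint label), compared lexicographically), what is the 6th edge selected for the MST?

Kruskal: consider edges lightest-first.
C D (1): add — endpoints in different components.
G I (1): add — endpoints in different components.
B I (2): add — endpoints in different components.
C E (2): add — endpoints in different components.
G H (4): add — endpoints in different components.
B D (9): add — endpoints in different components.
H I (13): skip — H and I already connected.
B H (14): skip — B and H already connected.
B G (17): skip — B and G already connected.
C I (17): skip — C and I already connected.
A B (18): add — endpoints in different components.
A C (18): skip — A and C already connected.
A F (18): add — endpoints in different components.
The 6th edge added is B D.

B-D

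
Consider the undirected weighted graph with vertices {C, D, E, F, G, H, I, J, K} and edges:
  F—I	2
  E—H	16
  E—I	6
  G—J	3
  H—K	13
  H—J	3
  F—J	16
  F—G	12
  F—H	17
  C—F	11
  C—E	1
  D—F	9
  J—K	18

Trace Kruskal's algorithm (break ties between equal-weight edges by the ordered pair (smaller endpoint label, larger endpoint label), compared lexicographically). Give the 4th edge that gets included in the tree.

Kruskal: consider edges lightest-first.
C—E (1): add — endpoints in different components.
F—I (2): add — endpoints in different components.
G—J (3): add — endpoints in different components.
H—J (3): add — endpoints in different components.
E—I (6): add — endpoints in different components.
D—F (9): add — endpoints in different components.
C—F (11): skip — C and F already connected.
F—G (12): add — endpoints in different components.
H—K (13): add — endpoints in different components.
The 4th edge added is H—J.

H-J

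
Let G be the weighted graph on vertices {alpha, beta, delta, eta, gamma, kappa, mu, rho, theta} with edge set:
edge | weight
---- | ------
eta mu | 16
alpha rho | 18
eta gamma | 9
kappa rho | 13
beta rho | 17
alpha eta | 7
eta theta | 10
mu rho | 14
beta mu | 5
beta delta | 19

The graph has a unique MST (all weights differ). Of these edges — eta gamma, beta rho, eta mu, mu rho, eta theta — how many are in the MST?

4

Kruskal's algorithm — process edges by increasing weight (ties by edge label):
beta mu (5): add — endpoints in different components.
alpha eta (7): add — endpoints in different components.
eta gamma (9): add — endpoints in different components.
eta theta (10): add — endpoints in different components.
kappa rho (13): add — endpoints in different components.
mu rho (14): add — endpoints in different components.
eta mu (16): add — endpoints in different components.
beta rho (17): skip — beta and rho already connected.
alpha rho (18): skip — rho and alpha already connected.
beta delta (19): add — endpoints in different components.
MST edge set: {beta mu, alpha eta, eta gamma, eta theta, kappa rho, mu rho, eta mu, beta delta}.
Of the listed edges, {eta gamma, eta mu, mu rho, eta theta} are in the MST → 4.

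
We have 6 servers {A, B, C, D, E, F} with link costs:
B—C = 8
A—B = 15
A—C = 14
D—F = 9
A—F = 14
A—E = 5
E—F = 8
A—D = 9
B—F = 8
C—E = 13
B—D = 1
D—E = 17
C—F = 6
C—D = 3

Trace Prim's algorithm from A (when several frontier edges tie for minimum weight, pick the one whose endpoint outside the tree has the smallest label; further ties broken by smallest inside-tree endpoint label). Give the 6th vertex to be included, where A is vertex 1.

Grow the tree from A using Prim:
Step 1: frontier [A—E 5, A—D 9, A—C 14, A—F 14, A—B 15] → take A—E (5); add E.
Step 2: frontier [A—D 9, A—C 14, A—F 14, A—B 15, E—F 8, C—E 13, D—E 17] → take E—F (8); add F.
Step 3: frontier [A—D 9, A—C 14, A—B 15, C—E 13, D—E 17, C—F 6, B—F 8, D—F 9] → take C—F (6); add C.
Step 4: frontier [A—D 9, A—B 15, C—D 3, B—C 8, D—E 17, B—F 8, D—F 9] → take C—D (3); add D.
Step 5: frontier [A—B 15, B—C 8, B—D 1, B—F 8] → take B—D (1); add B.
Vertex order: A, E, F, C, D, B. The 6th vertex is B.

B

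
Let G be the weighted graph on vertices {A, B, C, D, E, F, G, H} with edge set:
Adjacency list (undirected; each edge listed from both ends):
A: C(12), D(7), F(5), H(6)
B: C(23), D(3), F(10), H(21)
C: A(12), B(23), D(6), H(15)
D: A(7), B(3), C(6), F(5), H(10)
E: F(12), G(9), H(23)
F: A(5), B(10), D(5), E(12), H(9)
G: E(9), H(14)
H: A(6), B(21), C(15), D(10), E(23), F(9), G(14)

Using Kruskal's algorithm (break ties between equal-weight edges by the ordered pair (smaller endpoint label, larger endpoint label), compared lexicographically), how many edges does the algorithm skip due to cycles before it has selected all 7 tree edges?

Kruskal: consider edges lightest-first.
B—D (3): add — endpoints in different components.
A—F (5): add — endpoints in different components.
D—F (5): add — endpoints in different components.
A—H (6): add — endpoints in different components.
C—D (6): add — endpoints in different components.
A—D (7): skip — A and D already connected.
E—G (9): add — endpoints in different components.
F—H (9): skip — F and H already connected.
B—F (10): skip — B and F already connected.
D—H (10): skip — D and H already connected.
A—C (12): skip — A and C already connected.
E—F (12): add — endpoints in different components.
Edges rejected before the tree was complete: 5.

5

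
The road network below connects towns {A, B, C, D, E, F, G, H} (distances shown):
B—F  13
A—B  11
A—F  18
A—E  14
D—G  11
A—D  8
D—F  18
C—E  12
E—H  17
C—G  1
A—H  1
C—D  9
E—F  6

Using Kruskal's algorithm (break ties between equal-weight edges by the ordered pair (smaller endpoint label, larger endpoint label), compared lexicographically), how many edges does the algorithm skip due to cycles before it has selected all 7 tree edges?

Kruskal's algorithm — process edges by increasing weight (ties by edge label):
A—H (1): add — endpoints in different components.
C—G (1): add — endpoints in different components.
E—F (6): add — endpoints in different components.
A—D (8): add — endpoints in different components.
C—D (9): add — endpoints in different components.
A—B (11): add — endpoints in different components.
D—G (11): skip — D and G already connected.
C—E (12): add — endpoints in different components.
Edges rejected before the tree was complete: 1.

1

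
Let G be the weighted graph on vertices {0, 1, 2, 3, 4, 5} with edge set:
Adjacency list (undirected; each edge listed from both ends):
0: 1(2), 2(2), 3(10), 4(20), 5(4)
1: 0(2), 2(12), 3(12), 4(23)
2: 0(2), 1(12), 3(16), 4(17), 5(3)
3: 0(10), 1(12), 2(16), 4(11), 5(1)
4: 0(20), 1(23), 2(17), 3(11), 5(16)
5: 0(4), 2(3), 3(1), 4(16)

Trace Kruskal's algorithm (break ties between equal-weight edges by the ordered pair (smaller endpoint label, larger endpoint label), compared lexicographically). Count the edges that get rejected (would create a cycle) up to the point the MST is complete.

2

Sort edges by weight, then run Kruskal:
3–5 (1): add. Components now {0} {1} {2} {3,5} {4}
0–1 (2): add. Components now {0,1} {2} {3,5} {4}
0–2 (2): add. Components now {0,1,2} {3,5} {4}
2–5 (3): add. Components now {0,1,2,3,5} {4}
0–5 (4): skip — 0 and 5 already connected.
0–3 (10): skip — 0 and 3 already connected.
3–4 (11): add. Components now {0,1,2,3,4,5}
Edges rejected before the tree was complete: 2.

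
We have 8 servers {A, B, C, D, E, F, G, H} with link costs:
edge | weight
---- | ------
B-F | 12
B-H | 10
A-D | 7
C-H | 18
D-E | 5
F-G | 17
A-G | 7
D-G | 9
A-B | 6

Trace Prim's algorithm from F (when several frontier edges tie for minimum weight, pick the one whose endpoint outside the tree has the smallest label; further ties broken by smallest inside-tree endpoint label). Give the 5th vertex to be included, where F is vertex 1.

E

Prim's algorithm from F:
Step 1: frontier [B-F 12, F-G 17] → take B-F (12); add B.
Step 2: frontier [A-B 6, B-H 10, F-G 17] → take A-B (6); add A.
Step 3: frontier [A-D 7, A-G 7, B-H 10, F-G 17] → take A-D (7); add D.
Step 4: frontier [A-G 7, B-H 10, D-E 5, D-G 9, F-G 17] → take D-E (5); add E.
Step 5: frontier [A-G 7, B-H 10, D-G 9, F-G 17] → take A-G (7); add G.
Step 6: frontier [B-H 10] → take B-H (10); add H.
Step 7: frontier [C-H 18] → take C-H (18); add C.
Vertex order: F, B, A, D, E, G, H, C. The 5th vertex is E.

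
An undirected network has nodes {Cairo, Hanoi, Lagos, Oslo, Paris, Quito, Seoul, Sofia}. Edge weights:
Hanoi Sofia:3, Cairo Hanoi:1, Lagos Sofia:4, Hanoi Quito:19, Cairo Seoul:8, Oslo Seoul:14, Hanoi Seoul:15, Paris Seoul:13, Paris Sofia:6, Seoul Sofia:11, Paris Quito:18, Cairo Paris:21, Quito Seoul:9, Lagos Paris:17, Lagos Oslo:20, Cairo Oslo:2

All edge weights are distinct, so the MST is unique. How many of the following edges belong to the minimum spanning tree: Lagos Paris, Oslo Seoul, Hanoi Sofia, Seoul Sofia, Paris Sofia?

2

Kruskal's algorithm — process edges by increasing weight (ties by edge label):
Cairo Hanoi (1): add — endpoints in different components.
Cairo Oslo (2): add — endpoints in different components.
Hanoi Sofia (3): add — endpoints in different components.
Lagos Sofia (4): add — endpoints in different components.
Paris Sofia (6): add — endpoints in different components.
Cairo Seoul (8): add — endpoints in different components.
Quito Seoul (9): add — endpoints in different components.
MST edge set: {Cairo Hanoi, Cairo Oslo, Hanoi Sofia, Lagos Sofia, Paris Sofia, Cairo Seoul, Quito Seoul}.
Of the listed edges, {Hanoi Sofia, Paris Sofia} are in the MST → 2.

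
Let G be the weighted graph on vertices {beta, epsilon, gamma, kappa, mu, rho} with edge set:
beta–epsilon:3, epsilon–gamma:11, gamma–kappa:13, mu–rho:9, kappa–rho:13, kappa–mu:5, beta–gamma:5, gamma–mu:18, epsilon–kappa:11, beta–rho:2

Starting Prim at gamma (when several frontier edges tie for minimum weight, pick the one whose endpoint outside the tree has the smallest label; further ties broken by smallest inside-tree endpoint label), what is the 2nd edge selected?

Grow the tree from gamma using Prim:
Step 1: cheapest edge leaving the tree is beta–gamma (5); add beta.
Step 2: cheapest edge leaving the tree is beta–rho (2); add rho.
Step 3: cheapest edge leaving the tree is beta–epsilon (3); add epsilon.
Step 4: cheapest edge leaving the tree is mu–rho (9); add mu.
Step 5: cheapest edge leaving the tree is kappa–mu (5); add kappa.
The 2nd edge added is beta–rho.

beta-rho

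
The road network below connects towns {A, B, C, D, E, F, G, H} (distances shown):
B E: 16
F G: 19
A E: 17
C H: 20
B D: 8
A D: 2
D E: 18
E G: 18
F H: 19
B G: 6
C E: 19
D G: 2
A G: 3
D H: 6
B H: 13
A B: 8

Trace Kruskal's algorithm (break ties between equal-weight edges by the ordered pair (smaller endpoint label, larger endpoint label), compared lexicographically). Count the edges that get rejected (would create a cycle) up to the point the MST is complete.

7

Kruskal: consider edges lightest-first.
A D (2): add — endpoints in different components.
D G (2): add — endpoints in different components.
A G (3): skip — A and G already connected.
B G (6): add — endpoints in different components.
D H (6): add — endpoints in different components.
A B (8): skip — A and B already connected.
B D (8): skip — B and D already connected.
B H (13): skip — B and H already connected.
B E (16): add — endpoints in different components.
A E (17): skip — A and E already connected.
D E (18): skip — D and E already connected.
E G (18): skip — E and G already connected.
C E (19): add — endpoints in different components.
F G (19): add — endpoints in different components.
Edges rejected before the tree was complete: 7.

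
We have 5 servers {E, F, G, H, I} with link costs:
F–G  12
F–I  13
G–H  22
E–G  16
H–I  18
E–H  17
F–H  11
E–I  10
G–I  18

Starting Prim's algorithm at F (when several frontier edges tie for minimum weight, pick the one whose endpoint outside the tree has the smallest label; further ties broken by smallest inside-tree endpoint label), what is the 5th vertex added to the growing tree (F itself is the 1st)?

E

Prim, starting at F.
Step 1: cheapest edge leaving the tree is F–H (11); add H.
Step 2: cheapest edge leaving the tree is F–G (12); add G.
Step 3: cheapest edge leaving the tree is F–I (13); add I.
Step 4: cheapest edge leaving the tree is E–I (10); add E.
Vertex order: F, H, G, I, E. The 5th vertex is E.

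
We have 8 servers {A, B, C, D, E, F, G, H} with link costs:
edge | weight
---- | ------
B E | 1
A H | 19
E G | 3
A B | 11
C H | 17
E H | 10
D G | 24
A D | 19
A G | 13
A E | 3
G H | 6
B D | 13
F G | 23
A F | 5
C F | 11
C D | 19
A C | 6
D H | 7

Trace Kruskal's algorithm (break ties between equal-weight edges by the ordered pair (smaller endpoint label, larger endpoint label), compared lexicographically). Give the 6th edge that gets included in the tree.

Kruskal's algorithm — process edges by increasing weight (ties by edge label):
B E (1): add — endpoints in different components.
A E (3): add — endpoints in different components.
E G (3): add — endpoints in different components.
A F (5): add — endpoints in different components.
A C (6): add — endpoints in different components.
G H (6): add — endpoints in different components.
D H (7): add — endpoints in different components.
The 6th edge added is G H.

G-H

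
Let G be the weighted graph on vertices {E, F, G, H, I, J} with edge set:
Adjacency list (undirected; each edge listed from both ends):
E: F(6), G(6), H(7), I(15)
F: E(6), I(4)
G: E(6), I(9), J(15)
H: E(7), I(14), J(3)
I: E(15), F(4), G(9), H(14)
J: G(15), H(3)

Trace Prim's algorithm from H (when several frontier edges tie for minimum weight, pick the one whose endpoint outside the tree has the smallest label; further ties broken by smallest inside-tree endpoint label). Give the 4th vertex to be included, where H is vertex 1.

Prim, starting at H.
Step 1: frontier [H J 3, E H 7, H I 14] → take H J (3); add J.
Step 2: frontier [E H 7, H I 14, G J 15] → take E H (7); add E.
Step 3: frontier [E F 6, E G 6, E I 15, H I 14, G J 15] → take E F (6); add F.
Step 4: frontier [E G 6, E I 15, F I 4, H I 14, G J 15] → take F I (4); add I.
Step 5: frontier [E G 6, G I 9, G J 15] → take E G (6); add G.
Vertex order: H, J, E, F, I, G. The 4th vertex is F.

F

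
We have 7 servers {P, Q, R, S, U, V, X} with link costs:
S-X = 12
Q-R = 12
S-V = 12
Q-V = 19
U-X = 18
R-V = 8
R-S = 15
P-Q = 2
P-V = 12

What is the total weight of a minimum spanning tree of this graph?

64

Kruskal's algorithm — process edges by increasing weight (ties by edge label):
P-Q (2): add — endpoints in different components.
R-V (8): add — endpoints in different components.
P-V (12): add — endpoints in different components.
Q-R (12): skip — Q and R already connected.
S-V (12): add — endpoints in different components.
S-X (12): add — endpoints in different components.
R-S (15): skip — S and R already connected.
U-X (18): add — endpoints in different components.
MST edges: P-Q, R-V, P-V, S-V, S-X, U-X; total weight 2+8+12+12+12+18 = 64.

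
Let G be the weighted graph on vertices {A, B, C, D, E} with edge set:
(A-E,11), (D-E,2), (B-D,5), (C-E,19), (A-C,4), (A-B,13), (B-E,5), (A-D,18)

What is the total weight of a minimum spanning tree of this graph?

Kruskal's algorithm — process edges by increasing weight (ties by edge label):
D-E (2): add — endpoints in different components.
A-C (4): add — endpoints in different components.
B-D (5): add — endpoints in different components.
B-E (5): skip — B and E already connected.
A-E (11): add — endpoints in different components.
MST edges: D-E, A-C, B-D, A-E; total weight 2+4+5+11 = 22.

22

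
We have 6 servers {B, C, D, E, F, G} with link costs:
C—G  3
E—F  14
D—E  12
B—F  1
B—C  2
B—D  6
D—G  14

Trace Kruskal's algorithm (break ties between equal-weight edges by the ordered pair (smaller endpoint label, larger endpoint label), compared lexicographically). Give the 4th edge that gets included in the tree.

Kruskal: consider edges lightest-first.
B—F (1): add — endpoints in different components.
B—C (2): add — endpoints in different components.
C—G (3): add — endpoints in different components.
B—D (6): add — endpoints in different components.
D—E (12): add — endpoints in different components.
The 4th edge added is B—D.

B-D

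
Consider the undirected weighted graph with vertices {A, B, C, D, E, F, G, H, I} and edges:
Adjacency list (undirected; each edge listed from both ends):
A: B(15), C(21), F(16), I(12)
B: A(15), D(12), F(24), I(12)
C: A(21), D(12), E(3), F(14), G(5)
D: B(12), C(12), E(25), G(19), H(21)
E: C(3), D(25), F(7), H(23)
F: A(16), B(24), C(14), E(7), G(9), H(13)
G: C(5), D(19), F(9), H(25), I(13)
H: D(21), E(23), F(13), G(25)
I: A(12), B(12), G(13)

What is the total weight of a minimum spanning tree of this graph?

Kruskal's algorithm — process edges by increasing weight (ties by edge label):
C—E (3): add — endpoints in different components.
C—G (5): add — endpoints in different components.
E—F (7): add — endpoints in different components.
F—G (9): skip — F and G already connected.
A—I (12): add — endpoints in different components.
B—D (12): add — endpoints in different components.
B—I (12): add — endpoints in different components.
C—D (12): add — endpoints in different components.
F—H (13): add — endpoints in different components.
MST edges: C—E, C—G, E—F, A—I, B—D, B—I, C—D, F—H; total weight 3+5+7+12+12+12+12+13 = 76.

76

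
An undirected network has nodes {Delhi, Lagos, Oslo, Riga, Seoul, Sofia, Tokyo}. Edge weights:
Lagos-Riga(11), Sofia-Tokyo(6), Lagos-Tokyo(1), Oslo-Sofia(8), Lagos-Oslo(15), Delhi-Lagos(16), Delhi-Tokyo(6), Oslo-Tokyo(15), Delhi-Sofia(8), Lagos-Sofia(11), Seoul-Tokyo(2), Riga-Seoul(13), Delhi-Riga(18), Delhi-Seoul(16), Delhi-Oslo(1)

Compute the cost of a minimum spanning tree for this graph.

Prim's algorithm from Riga:
Step 1: cheapest edge leaving the tree is Lagos-Riga (11); add Lagos.
Step 2: cheapest edge leaving the tree is Lagos-Tokyo (1); add Tokyo.
Step 3: cheapest edge leaving the tree is Seoul-Tokyo (2); add Seoul.
Step 4: cheapest edge leaving the tree is Delhi-Tokyo (6); add Delhi.
Step 5: cheapest edge leaving the tree is Delhi-Oslo (1); add Oslo.
Step 6: cheapest edge leaving the tree is Sofia-Tokyo (6); add Sofia.
MST edges: Lagos-Riga, Lagos-Tokyo, Seoul-Tokyo, Delhi-Tokyo, Delhi-Oslo, Sofia-Tokyo; total weight 11+1+2+6+1+6 = 27.

27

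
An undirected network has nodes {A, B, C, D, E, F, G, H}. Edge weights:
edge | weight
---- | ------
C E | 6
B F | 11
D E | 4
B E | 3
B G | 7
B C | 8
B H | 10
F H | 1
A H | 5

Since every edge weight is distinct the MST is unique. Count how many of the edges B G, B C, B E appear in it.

Sort edges by weight, then run Kruskal:
F H (1): add — endpoints in different components.
B E (3): add — endpoints in different components.
D E (4): add — endpoints in different components.
A H (5): add — endpoints in different components.
C E (6): add — endpoints in different components.
B G (7): add — endpoints in different components.
B C (8): skip — B and C already connected.
B H (10): add — endpoints in different components.
MST edge set: {F H, B E, D E, A H, C E, B G, B H}.
Of the listed edges, {B G, B E} are in the MST → 2.

2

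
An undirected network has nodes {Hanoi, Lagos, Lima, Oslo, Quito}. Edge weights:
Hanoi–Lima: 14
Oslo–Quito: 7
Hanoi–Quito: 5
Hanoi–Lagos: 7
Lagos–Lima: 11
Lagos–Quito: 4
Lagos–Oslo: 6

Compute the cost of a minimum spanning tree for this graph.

Kruskal: consider edges lightest-first.
Lagos–Quito (4): add. Components now {Lagos,Quito} {Lima} {Hanoi} {Oslo}
Hanoi–Quito (5): add. Components now {Hanoi,Lagos,Quito} {Lima} {Oslo}
Lagos–Oslo (6): add. Components now {Hanoi,Lagos,Oslo,Quito} {Lima}
Hanoi–Lagos (7): skip — Lagos and Hanoi already connected.
Oslo–Quito (7): skip — Quito and Oslo already connected.
Lagos–Lima (11): add. Components now {Hanoi,Lagos,Lima,Oslo,Quito}
MST edges: Lagos–Quito, Hanoi–Quito, Lagos–Oslo, Lagos–Lima; total weight 4+5+6+11 = 26.

26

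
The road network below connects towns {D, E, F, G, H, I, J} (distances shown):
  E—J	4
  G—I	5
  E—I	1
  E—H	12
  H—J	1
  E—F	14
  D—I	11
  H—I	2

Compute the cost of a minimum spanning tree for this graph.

34

Sort edges by weight, then run Kruskal:
E—I (1): add. Components now {D} {E,I} {F} {G} {H} {J}
H—J (1): add. Components now {D} {E,I} {F} {G} {H,J}
H—I (2): add. Components now {D} {E,H,I,J} {F} {G}
E—J (4): skip — E and J already connected.
G—I (5): add. Components now {D} {E,G,H,I,J} {F}
D—I (11): add. Components now {D,E,G,H,I,J} {F}
E—H (12): skip — E and H already connected.
E—F (14): add. Components now {D,E,F,G,H,I,J}
MST edges: E—I, H—J, H—I, G—I, D—I, E—F; total weight 1+1+2+5+11+14 = 34.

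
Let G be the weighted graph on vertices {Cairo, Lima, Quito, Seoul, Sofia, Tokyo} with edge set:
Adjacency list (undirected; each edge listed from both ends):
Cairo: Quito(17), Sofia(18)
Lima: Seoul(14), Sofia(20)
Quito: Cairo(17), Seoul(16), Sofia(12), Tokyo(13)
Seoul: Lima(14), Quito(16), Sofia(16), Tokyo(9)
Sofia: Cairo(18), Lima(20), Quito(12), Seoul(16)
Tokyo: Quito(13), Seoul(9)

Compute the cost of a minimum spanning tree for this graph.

Prim's algorithm from Seoul:
Step 1: cheapest edge leaving the tree is Seoul Tokyo (9); add Tokyo.
Step 2: cheapest edge leaving the tree is Quito Tokyo (13); add Quito.
Step 3: cheapest edge leaving the tree is Quito Sofia (12); add Sofia.
Step 4: cheapest edge leaving the tree is Lima Seoul (14); add Lima.
Step 5: cheapest edge leaving the tree is Cairo Quito (17); add Cairo.
MST edges: Seoul Tokyo, Quito Tokyo, Quito Sofia, Lima Seoul, Cairo Quito; total weight 9+13+12+14+17 = 65.

65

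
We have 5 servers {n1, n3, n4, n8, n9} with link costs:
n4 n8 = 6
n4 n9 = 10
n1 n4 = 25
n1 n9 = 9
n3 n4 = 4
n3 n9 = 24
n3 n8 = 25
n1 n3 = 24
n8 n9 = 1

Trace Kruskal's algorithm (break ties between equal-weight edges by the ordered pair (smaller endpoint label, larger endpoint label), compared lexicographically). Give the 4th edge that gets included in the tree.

n1-n9

Kruskal's algorithm — process edges by increasing weight (ties by edge label):
n8 n9 (1): add — endpoints in different components.
n3 n4 (4): add — endpoints in different components.
n4 n8 (6): add — endpoints in different components.
n1 n9 (9): add — endpoints in different components.
The 4th edge added is n1 n9.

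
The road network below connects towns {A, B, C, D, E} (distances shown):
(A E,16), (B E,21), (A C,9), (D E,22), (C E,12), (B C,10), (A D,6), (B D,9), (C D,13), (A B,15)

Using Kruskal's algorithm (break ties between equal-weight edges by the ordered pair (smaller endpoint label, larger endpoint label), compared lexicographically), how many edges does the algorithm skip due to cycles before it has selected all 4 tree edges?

Kruskal's algorithm — process edges by increasing weight (ties by edge label):
A D (6): add. Components now {A,D} {B} {C} {E}
A C (9): add. Components now {A,C,D} {B} {E}
B D (9): add. Components now {A,B,C,D} {E}
B C (10): skip — B and C already connected.
C E (12): add. Components now {A,B,C,D,E}
Edges rejected before the tree was complete: 1.

1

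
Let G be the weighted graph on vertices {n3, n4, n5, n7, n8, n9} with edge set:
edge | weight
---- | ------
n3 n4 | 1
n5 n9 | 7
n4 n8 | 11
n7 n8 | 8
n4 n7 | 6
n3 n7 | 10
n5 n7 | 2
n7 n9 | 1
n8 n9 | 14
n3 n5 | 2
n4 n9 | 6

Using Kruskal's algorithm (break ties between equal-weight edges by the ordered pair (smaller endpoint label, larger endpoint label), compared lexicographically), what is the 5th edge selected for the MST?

n7-n8

Kruskal's algorithm — process edges by increasing weight (ties by edge label):
n3 n4 (1): add — endpoints in different components.
n7 n9 (1): add — endpoints in different components.
n3 n5 (2): add — endpoints in different components.
n5 n7 (2): add — endpoints in different components.
n4 n7 (6): skip — n4 and n7 already connected.
n4 n9 (6): skip — n4 and n9 already connected.
n5 n9 (7): skip — n5 and n9 already connected.
n7 n8 (8): add — endpoints in different components.
The 5th edge added is n7 n8.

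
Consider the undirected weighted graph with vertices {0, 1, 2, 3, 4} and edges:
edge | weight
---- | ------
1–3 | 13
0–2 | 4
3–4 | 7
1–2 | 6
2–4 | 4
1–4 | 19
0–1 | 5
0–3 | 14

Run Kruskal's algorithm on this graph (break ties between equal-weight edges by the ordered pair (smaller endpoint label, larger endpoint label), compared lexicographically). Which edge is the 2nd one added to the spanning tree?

Kruskal's algorithm — process edges by increasing weight (ties by edge label):
0–2 (4): add. Components now {0,2} {1} {3} {4}
2–4 (4): add. Components now {0,2,4} {1} {3}
0–1 (5): add. Components now {0,1,2,4} {3}
1–2 (6): skip — 1 and 2 already connected.
3–4 (7): add. Components now {0,1,2,3,4}
The 2nd edge added is 2–4.

2-4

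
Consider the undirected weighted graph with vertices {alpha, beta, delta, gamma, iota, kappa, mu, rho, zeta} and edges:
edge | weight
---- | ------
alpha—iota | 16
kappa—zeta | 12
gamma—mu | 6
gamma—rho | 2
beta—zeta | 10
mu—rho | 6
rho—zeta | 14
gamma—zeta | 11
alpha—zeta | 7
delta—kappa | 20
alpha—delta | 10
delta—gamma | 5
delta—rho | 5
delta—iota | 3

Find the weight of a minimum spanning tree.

55

Grow the tree from beta using Prim:
Step 1: cheapest edge leaving the tree is beta—zeta (10); add zeta.
Step 2: cheapest edge leaving the tree is alpha—zeta (7); add alpha.
Step 3: cheapest edge leaving the tree is alpha—delta (10); add delta.
Step 4: cheapest edge leaving the tree is delta—iota (3); add iota.
Step 5: cheapest edge leaving the tree is delta—gamma (5); add gamma.
Step 6: cheapest edge leaving the tree is gamma—rho (2); add rho.
Step 7: cheapest edge leaving the tree is gamma—mu (6); add mu.
Step 8: cheapest edge leaving the tree is kappa—zeta (12); add kappa.
MST edges: beta—zeta, alpha—zeta, alpha—delta, delta—iota, delta—gamma, gamma—rho, gamma—mu, kappa—zeta; total weight 10+7+10+3+5+2+6+12 = 55.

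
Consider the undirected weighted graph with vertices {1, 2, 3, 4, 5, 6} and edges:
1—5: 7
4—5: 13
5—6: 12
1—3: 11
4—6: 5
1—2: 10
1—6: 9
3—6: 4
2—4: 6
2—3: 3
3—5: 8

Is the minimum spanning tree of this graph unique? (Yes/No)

Yes

Sort edges by weight, then run Kruskal:
2—3 (3): add — endpoints in different components.
3—6 (4): add — endpoints in different components.
4—6 (5): add — endpoints in different components.
2—4 (6): skip — 2 and 4 already connected.
1—5 (7): add — endpoints in different components.
3—5 (8): add — endpoints in different components.
Every non-tree edge has weight strictly greater than the heaviest edge on the tree path between its endpoints, so the MST is unique.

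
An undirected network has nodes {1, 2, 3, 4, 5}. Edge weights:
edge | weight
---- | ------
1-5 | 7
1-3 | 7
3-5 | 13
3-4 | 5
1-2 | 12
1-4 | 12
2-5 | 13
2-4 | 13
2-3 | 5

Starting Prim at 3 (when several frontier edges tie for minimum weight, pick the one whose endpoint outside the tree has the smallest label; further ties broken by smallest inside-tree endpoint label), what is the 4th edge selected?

Prim's algorithm from 3:
Step 1: cheapest edge leaving the tree is 2-3 (5); add 2.
Step 2: cheapest edge leaving the tree is 3-4 (5); add 4.
Step 3: cheapest edge leaving the tree is 1-3 (7); add 1.
Step 4: cheapest edge leaving the tree is 1-5 (7); add 5.
The 4th edge added is 1-5.

1-5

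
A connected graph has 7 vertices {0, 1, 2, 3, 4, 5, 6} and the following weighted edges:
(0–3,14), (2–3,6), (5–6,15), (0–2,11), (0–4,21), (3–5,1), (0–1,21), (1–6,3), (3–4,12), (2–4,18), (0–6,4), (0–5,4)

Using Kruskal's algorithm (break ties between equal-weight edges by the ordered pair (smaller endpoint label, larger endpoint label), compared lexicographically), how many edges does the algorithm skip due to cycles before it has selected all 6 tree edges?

Kruskal's algorithm — process edges by increasing weight (ties by edge label):
3–5 (1): add — endpoints in different components.
1–6 (3): add — endpoints in different components.
0–5 (4): add — endpoints in different components.
0–6 (4): add — endpoints in different components.
2–3 (6): add — endpoints in different components.
0–2 (11): skip — 0 and 2 already connected.
3–4 (12): add — endpoints in different components.
Edges rejected before the tree was complete: 1.

1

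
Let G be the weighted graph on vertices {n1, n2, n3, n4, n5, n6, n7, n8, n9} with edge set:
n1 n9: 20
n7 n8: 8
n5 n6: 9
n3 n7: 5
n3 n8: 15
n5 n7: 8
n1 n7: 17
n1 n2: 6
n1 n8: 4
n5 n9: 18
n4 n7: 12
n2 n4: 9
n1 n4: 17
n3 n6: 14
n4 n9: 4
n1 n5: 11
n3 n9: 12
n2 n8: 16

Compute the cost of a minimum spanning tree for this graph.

53

Prim's algorithm from n8:
Step 1: cheapest edge leaving the tree is n1 n8 (4); add n1.
Step 2: cheapest edge leaving the tree is n1 n2 (6); add n2.
Step 3: cheapest edge leaving the tree is n7 n8 (8); add n7.
Step 4: cheapest edge leaving the tree is n3 n7 (5); add n3.
Step 5: cheapest edge leaving the tree is n5 n7 (8); add n5.
Step 6: cheapest edge leaving the tree is n2 n4 (9); add n4.
Step 7: cheapest edge leaving the tree is n4 n9 (4); add n9.
Step 8: cheapest edge leaving the tree is n5 n6 (9); add n6.
MST edges: n1 n8, n1 n2, n7 n8, n3 n7, n5 n7, n2 n4, n4 n9, n5 n6; total weight 4+6+8+5+8+9+4+9 = 53.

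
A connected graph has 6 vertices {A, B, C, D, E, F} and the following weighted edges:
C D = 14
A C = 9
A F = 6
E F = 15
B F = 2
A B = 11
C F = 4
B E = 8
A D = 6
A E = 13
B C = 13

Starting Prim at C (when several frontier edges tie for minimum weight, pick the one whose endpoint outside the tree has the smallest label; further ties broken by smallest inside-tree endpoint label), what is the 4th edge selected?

A-D

Prim's algorithm from C:
Step 1: cheapest edge leaving the tree is C F (4); add F.
Step 2: cheapest edge leaving the tree is B F (2); add B.
Step 3: cheapest edge leaving the tree is A F (6); add A.
Step 4: cheapest edge leaving the tree is A D (6); add D.
Step 5: cheapest edge leaving the tree is B E (8); add E.
The 4th edge added is A D.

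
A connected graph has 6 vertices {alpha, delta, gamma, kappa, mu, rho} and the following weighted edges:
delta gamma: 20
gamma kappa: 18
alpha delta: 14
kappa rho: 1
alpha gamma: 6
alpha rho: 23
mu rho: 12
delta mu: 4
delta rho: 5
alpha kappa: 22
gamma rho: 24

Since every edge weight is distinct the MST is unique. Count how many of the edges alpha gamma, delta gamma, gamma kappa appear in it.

Kruskal's algorithm — process edges by increasing weight (ties by edge label):
kappa rho (1): add — endpoints in different components.
delta mu (4): add — endpoints in different components.
delta rho (5): add — endpoints in different components.
alpha gamma (6): add — endpoints in different components.
mu rho (12): skip — mu and rho already connected.
alpha delta (14): add — endpoints in different components.
MST edge set: {kappa rho, delta mu, delta rho, alpha gamma, alpha delta}.
Of the listed edges, {alpha gamma} are in the MST → 1.

1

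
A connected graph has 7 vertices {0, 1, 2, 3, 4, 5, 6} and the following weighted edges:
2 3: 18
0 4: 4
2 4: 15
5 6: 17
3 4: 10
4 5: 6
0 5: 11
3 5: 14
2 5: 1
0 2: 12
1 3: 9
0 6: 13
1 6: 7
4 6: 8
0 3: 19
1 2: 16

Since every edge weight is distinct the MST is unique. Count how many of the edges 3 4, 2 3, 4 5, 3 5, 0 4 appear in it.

2

Kruskal: consider edges lightest-first.
2 5 (1): add — endpoints in different components.
0 4 (4): add — endpoints in different components.
4 5 (6): add — endpoints in different components.
1 6 (7): add — endpoints in different components.
4 6 (8): add — endpoints in different components.
1 3 (9): add — endpoints in different components.
MST edge set: {2 5, 0 4, 4 5, 1 6, 4 6, 1 3}.
Of the listed edges, {4 5, 0 4} are in the MST → 2.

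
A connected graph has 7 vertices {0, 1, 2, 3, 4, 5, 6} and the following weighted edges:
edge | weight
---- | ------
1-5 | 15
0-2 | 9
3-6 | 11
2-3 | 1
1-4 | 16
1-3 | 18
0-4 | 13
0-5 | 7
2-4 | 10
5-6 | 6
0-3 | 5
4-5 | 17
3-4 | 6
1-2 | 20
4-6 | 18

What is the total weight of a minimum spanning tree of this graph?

40

Kruskal: consider edges lightest-first.
2-3 (1): add. Components now {0} {1} {2,3} {4} {5} {6}
0-3 (5): add. Components now {0,2,3} {1} {4} {5} {6}
3-4 (6): add. Components now {0,2,3,4} {1} {5} {6}
5-6 (6): add. Components now {0,2,3,4} {1} {5,6}
0-5 (7): add. Components now {0,2,3,4,5,6} {1}
0-2 (9): skip — 0 and 2 already connected.
2-4 (10): skip — 2 and 4 already connected.
3-6 (11): skip — 3 and 6 already connected.
0-4 (13): skip — 0 and 4 already connected.
1-5 (15): add. Components now {0,1,2,3,4,5,6}
MST edges: 2-3, 0-3, 3-4, 5-6, 0-5, 1-5; total weight 1+5+6+6+7+15 = 40.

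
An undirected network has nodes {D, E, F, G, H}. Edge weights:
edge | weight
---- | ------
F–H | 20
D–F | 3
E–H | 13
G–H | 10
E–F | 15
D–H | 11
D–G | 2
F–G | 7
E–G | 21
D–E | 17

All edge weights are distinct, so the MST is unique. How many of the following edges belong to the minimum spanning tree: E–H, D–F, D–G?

3

Kruskal's algorithm — process edges by increasing weight (ties by edge label):
D–G (2): add — endpoints in different components.
D–F (3): add — endpoints in different components.
F–G (7): skip — F and G already connected.
G–H (10): add — endpoints in different components.
D–H (11): skip — D and H already connected.
E–H (13): add — endpoints in different components.
MST edge set: {D–G, D–F, G–H, E–H}.
Of the listed edges, {E–H, D–F, D–G} are in the MST → 3.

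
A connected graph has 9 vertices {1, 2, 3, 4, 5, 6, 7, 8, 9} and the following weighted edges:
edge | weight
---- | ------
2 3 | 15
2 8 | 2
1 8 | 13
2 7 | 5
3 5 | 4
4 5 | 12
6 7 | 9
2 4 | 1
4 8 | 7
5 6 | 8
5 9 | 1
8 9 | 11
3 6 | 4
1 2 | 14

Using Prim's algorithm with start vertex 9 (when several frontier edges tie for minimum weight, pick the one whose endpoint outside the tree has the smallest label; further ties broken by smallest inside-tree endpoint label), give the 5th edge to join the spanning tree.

Prim, starting at 9.
Step 1: frontier [5 9 1, 8 9 11] → take 5 9 (1); add 5.
Step 2: frontier [3 5 4, 5 6 8, 4 5 12, 8 9 11] → take 3 5 (4); add 3.
Step 3: frontier [3 6 4, 2 3 15, 5 6 8, 4 5 12, 8 9 11] → take 3 6 (4); add 6.
Step 4: frontier [2 3 15, 4 5 12, 6 7 9, 8 9 11] → take 6 7 (9); add 7.
Step 5: frontier [2 3 15, 4 5 12, 2 7 5, 8 9 11] → take 2 7 (5); add 2.
Step 6: frontier [2 4 1, 2 8 2, 1 2 14, 4 5 12, 8 9 11] → take 2 4 (1); add 4.
Step 7: frontier [2 8 2, 1 2 14, 4 8 7, 8 9 11] → take 2 8 (2); add 8.
Step 8: frontier [1 2 14, 1 8 13] → take 1 8 (13); add 1.
The 5th edge added is 2 7.

2-7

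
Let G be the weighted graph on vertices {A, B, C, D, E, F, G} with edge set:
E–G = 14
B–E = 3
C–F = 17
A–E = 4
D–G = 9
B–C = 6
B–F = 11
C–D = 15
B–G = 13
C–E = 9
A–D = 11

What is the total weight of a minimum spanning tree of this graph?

44

Sort edges by weight, then run Kruskal:
B–E (3): add. Components now {A} {B,E} {C} {D} {F} {G}
A–E (4): add. Components now {A,B,E} {C} {D} {F} {G}
B–C (6): add. Components now {A,B,C,E} {D} {F} {G}
C–E (9): skip — C and E already connected.
D–G (9): add. Components now {A,B,C,E} {D,G} {F}
A–D (11): add. Components now {A,B,C,D,E,G} {F}
B–F (11): add. Components now {A,B,C,D,E,F,G}
MST edges: B–E, A–E, B–C, D–G, A–D, B–F; total weight 3+4+6+9+11+11 = 44.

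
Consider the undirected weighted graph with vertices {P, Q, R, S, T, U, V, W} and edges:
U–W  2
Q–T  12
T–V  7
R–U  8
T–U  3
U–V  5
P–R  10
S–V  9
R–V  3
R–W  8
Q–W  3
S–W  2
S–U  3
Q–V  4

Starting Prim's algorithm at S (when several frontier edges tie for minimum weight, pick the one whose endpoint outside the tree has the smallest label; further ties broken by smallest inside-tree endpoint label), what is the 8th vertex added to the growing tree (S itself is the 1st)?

P

Grow the tree from S using Prim:
Step 1: cheapest edge leaving the tree is S–W (2); add W.
Step 2: cheapest edge leaving the tree is U–W (2); add U.
Step 3: cheapest edge leaving the tree is Q–W (3); add Q.
Step 4: cheapest edge leaving the tree is T–U (3); add T.
Step 5: cheapest edge leaving the tree is Q–V (4); add V.
Step 6: cheapest edge leaving the tree is R–V (3); add R.
Step 7: cheapest edge leaving the tree is P–R (10); add P.
Vertex order: S, W, U, Q, T, V, R, P. The 8th vertex is P.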